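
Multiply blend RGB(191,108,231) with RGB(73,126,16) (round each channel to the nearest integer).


Multiply: C = A×B/255, rounded to nearest integer
R: 191×73/255 = 13943/255 ≈ 54.678 → 55
G: 108×126/255 = 13608/255 ≈ 53.365 → 53
B: 231×16/255 = 3696/255 ≈ 14.494 → 14
= RGB(55, 53, 14)


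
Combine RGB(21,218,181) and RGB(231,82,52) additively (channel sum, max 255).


Additive: each channel = min(255, C₁+C₂)
R: 21+231 = 252 → 252
G: 218+82 = 300 → 255
B: 181+52 = 233 → 233
= RGB(252, 255, 233)


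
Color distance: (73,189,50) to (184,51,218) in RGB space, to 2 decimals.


d = √[(R₁-R₂)² + (G₁-G₂)² + (B₁-B₂)²]
d = √[(73-184)² + (189-51)² + (50-218)²]
d = √[12321 + 19044 + 28224]
d = √59589
d ≈ 244.11


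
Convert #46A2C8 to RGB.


46 → 70 (R)
A2 → 162 (G)
C8 → 200 (B)
= RGB(70, 162, 200)


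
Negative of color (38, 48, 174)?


Invert: (255-R, 255-G, 255-B)
R: 255-38 = 217
G: 255-48 = 207
B: 255-174 = 81
= RGB(217, 207, 81)


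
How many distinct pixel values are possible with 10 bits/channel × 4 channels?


Total bits = 10 bits/channel × 4 channels = 40 bits
Distinct pixel values = 2^40
= 1,099,511,627,776 pixel values


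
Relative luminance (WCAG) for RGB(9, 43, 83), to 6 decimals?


Linearize each channel (sRGB transfer function): c = v/255; c_lin = c/12.92 if c ≤ 0.04045, else ((c+0.055)/1.055)^2.4
  R: 9/255 ≈ 0.035294 ≤ 0.04045 → 0.035294/12.92 ≈ 0.002732
  G: 43/255 ≈ 0.168627 > 0.04045 → ((0.168627+0.055)/1.055)^2.4 ≈ 0.024158
  B: 83/255 ≈ 0.325490 > 0.04045 → ((0.325490+0.055)/1.055)^2.4 ≈ 0.086500
R_lin = 0.002732, G_lin = 0.024158, B_lin = 0.086500
L = 0.2126×R + 0.7152×G + 0.0722×B
L = 0.2126×0.002732 + 0.7152×0.024158 + 0.0722×0.086500
L ≈ 0.024104


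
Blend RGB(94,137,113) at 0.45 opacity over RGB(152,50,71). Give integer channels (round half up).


C = α×F + (1-α)×B, with 1-α = 0.55
R: 0.45×94 + 0.55×152 = 42.30 + 83.60 = 125.90 → 126
G: 0.45×137 + 0.55×50 = 61.65 + 27.50 = 89.15 → 89
B: 0.45×113 + 0.55×71 = 50.85 + 39.05 = 89.90 → 90
= RGB(126, 89, 90)


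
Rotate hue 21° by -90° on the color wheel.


New hue = (H + rotation) mod 360
New hue = (21 -90) mod 360
= -69 mod 360
= 291°


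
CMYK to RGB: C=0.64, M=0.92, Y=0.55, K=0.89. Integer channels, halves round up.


R = 255 × (1-C) × (1-K) = 255 × 0.36 × 0.11 = 10.098 → 10
G = 255 × (1-M) × (1-K) = 255 × 0.08 × 0.11 = 2.244 → 2
B = 255 × (1-Y) × (1-K) = 255 × 0.45 × 0.11 = 12.6225 → 13
= RGB(10, 2, 13)


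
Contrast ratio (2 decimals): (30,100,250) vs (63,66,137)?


Linearize each sRGB channel c=v/255: c/12.92 if c ≤ 0.04045 else ((c+0.055)/1.055)^2.4
L = 0.2126×R_lin + 0.7152×G_lin + 0.0722×B_lin
Color 1 (30,100,250):
  R=30: 30/255≈0.1176 > 0.04045 → ((0.1176+0.055)/1.055)^2.4 ≈ 0.01298
  G=100: 100/255≈0.3922 > 0.04045 → ((0.3922+0.055)/1.055)^2.4 ≈ 0.12744
  B=250: 250/255≈0.9804 > 0.04045 → ((0.9804+0.055)/1.055)^2.4 ≈ 0.95597
  L1 = 0.2126×0.01298 + 0.7152×0.12744 + 0.0722×0.95597 ≈ 0.16292
Color 2 (63,66,137):
  R=63: 63/255≈0.2471 > 0.04045 → ((0.2471+0.055)/1.055)^2.4 ≈ 0.04971
  G=66: 66/255≈0.2588 > 0.04045 → ((0.2588+0.055)/1.055)^2.4 ≈ 0.05448
  B=137: 137/255≈0.5373 > 0.04045 → ((0.5373+0.055)/1.055)^2.4 ≈ 0.25016
  L2 = 0.2126×0.04971 + 0.7152×0.05448 + 0.0722×0.25016 ≈ 0.06759
Lighter = 0.16292, Darker = 0.06759
Ratio = (L_lighter + 0.05) / (L_darker + 0.05)
Ratio = (0.16292 + 0.05) / (0.06759 + 0.05) = 0.21292 / 0.11759 ≈ 1.8107
Ratio ≈ 1.81:1


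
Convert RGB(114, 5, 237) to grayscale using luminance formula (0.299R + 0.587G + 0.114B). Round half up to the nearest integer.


Gray = 0.299×R + 0.587×G + 0.114×B
Gray = 0.299×114 + 0.587×5 + 0.114×237
Gray = 34.086 + 2.935 + 27.018
Gray = 64.039 → round half up → 64
Gray = 64


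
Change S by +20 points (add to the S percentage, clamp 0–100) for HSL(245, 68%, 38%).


Original S = 68%
Adjustment = +20 percentage points
New S = 68 + (20) = 88
Clamp to [0, 100] → 88
= HSL(245°, 88%, 38%)


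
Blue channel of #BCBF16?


Color: #BCBF16
R = BC = 188
G = BF = 191
B = 16 = 22
Blue = 22


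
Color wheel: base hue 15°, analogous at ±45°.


Base hue: 15°
Left analog: (15 - 45) mod 360 = 330°
Right analog: (15 + 45) mod 360 = 60°
Analogous hues = 330° and 60°


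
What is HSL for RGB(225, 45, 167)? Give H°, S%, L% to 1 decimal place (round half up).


Normalize: R'=225/255≈0.8824, G'=45/255≈0.1765, B'=167/255≈0.6549
Max=225/255, Min=45/255, Δ=Max-Min=180/255
L = (Max+Min)/2 = (225+45)/510 = 270/510 = 0.52941… → L = 52.9%
L > 0.5 → S = Δ/(2-Max-Min) = 180/(510-225-45) = 180/240 = 0.75 → S = 75.0%
(the 1/255 factors cancel in S and H, so raw channel differences can be used)
Max is R' → H = 60 × (((G-B)/Δ) mod 6) = 60 × (((45-167)/180) mod 6)
  (-122)/180 = -0.6777…; negative, so add 6 → 5.3222…
  H = 60 × 5.3222… = 319.333…° → H = 319.3°
= HSL(319.3°, 75.0%, 52.9%)


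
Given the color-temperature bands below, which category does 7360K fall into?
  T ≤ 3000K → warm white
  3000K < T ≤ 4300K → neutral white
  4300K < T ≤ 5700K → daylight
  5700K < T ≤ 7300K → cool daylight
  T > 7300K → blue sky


Temperature: 7360K
7360K > 7300K → blue sky
Classification: blue sky


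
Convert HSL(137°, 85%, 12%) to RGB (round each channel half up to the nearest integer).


H=137°, S=0.85, L=0.12
C = (1-|2L-1|)×S = (1-|-0.76|)×0.85 = 0.204
H' = H/60 = 137/60 ≈ 2.2833; X = C×(1-|H' mod 2 - 1|) = 0.0578
m = L - C/2 = 0.12 - 0.102 = 0.018
Sector ⌊H'⌋ = 2 → (R',G',B') = (0.0, 0.204, 0.0578)
RGB = ((R'+m)×255, (G'+m)×255, (B'+m)×255) = (4.59, 56.61, 19.329)
Round half up → RGB(5, 57, 19)


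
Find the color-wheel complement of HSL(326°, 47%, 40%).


Complement = opposite side of color wheel = hue + 180°
H' = (326 + 180) mod 360 = 146°
S and L unchanged.
= HSL(146°, 47%, 40%)


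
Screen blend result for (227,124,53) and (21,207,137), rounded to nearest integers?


Screen: C = 255 - (255-A)×(255-B)/255, rounded to nearest integer
R: 255 - (255-227)×(255-21)/255 = 255 - 6552/255 ≈ 255 - 25.694 = 229.306 → 229
G: 255 - (255-124)×(255-207)/255 = 255 - 6288/255 ≈ 255 - 24.659 = 230.341 → 230
B: 255 - (255-53)×(255-137)/255 = 255 - 23836/255 ≈ 255 - 93.475 = 161.525 → 162
= RGB(229, 230, 162)


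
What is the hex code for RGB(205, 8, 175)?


R = 205 → CD (hex)
G = 8 → 08 (hex)
B = 175 → AF (hex)
Hex = #CD08AF


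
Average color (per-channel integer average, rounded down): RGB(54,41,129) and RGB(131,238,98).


Midpoint: each channel = ⌊(C₁+C₂)/2⌋
R: ⌊(54+131)/2⌋ = 92
G: ⌊(41+238)/2⌋ = 139
B: ⌊(129+98)/2⌋ = 113
= RGB(92, 139, 113)


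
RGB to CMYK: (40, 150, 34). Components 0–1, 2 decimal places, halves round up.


R'=40/255≈0.1569, G'=150/255≈0.5882, B'=34/255≈0.1333
K = 1 - max(R',G',B') = 1 - 150/255 = 105/255 = 0.41176… → 0.41
(1-R'-K)/(1-K) simplifies to (max-R)/max with max = 150:
C = (150-40)/150 = 110/150 = 0.73333… → 0.73
M = (150-150)/150 = 0/150 = 0 → 0.00
Y = (150-34)/150 = 116/150 = 0.77333… → 0.77
= CMYK(0.73, 0.00, 0.77, 0.41)


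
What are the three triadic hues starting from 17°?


Triadic: equally spaced at 120° intervals
H1 = 17°
H2 = (17 + 120) mod 360 = 137°
H3 = (17 + 240) mod 360 = 257°
Triadic = 17°, 137°, 257°


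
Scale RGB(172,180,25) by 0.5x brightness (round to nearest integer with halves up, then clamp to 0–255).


Multiply each channel by 0.5, round half up, clamp to [0, 255]
R: 172×0.5 = 86
G: 180×0.5 = 90
B: 25×0.5 = 12.5 → round → 13
= RGB(86, 90, 13)


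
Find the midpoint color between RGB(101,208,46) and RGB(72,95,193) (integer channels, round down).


Midpoint: each channel = ⌊(C₁+C₂)/2⌋
R: ⌊(101+72)/2⌋ = 86
G: ⌊(208+95)/2⌋ = 151
B: ⌊(46+193)/2⌋ = 119
= RGB(86, 151, 119)


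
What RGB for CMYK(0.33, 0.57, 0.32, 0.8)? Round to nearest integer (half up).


R = 255 × (1-C) × (1-K) = 255 × 0.67 × 0.20 = 34.17 → 34
G = 255 × (1-M) × (1-K) = 255 × 0.43 × 0.20 = 21.93 → 22
B = 255 × (1-Y) × (1-K) = 255 × 0.68 × 0.20 = 34.68 → 35
= RGB(34, 22, 35)


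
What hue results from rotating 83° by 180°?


New hue = (H + rotation) mod 360
New hue = (83 + 180) mod 360
= 263 mod 360
= 263°


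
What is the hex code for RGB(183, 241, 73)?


R = 183 → B7 (hex)
G = 241 → F1 (hex)
B = 73 → 49 (hex)
Hex = #B7F149


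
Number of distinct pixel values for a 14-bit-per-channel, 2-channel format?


Total bits = 14 bits/channel × 2 channels = 28 bits
Distinct pixel values = 2^28
= 268,435,456 pixel values


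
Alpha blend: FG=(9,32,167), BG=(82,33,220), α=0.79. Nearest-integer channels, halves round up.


C = α×F + (1-α)×B, with 1-α = 0.21
R: 0.79×9 + 0.21×82 = 7.11 + 17.22 = 24.33 → 24
G: 0.79×32 + 0.21×33 = 25.28 + 6.93 = 32.21 → 32
B: 0.79×167 + 0.21×220 = 131.93 + 46.20 = 178.13 → 178
= RGB(24, 32, 178)


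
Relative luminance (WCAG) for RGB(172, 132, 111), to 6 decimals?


Linearize each channel (sRGB transfer function): c = v/255; c_lin = c/12.92 if c ≤ 0.04045, else ((c+0.055)/1.055)^2.4
  R: 172/255 ≈ 0.674510 > 0.04045 → ((0.674510+0.055)/1.055)^2.4 ≈ 0.412543
  G: 132/255 ≈ 0.517647 > 0.04045 → ((0.517647+0.055)/1.055)^2.4 ≈ 0.230740
  B: 111/255 ≈ 0.435294 > 0.04045 → ((0.435294+0.055)/1.055)^2.4 ≈ 0.158961
R_lin = 0.412543, G_lin = 0.230740, B_lin = 0.158961
L = 0.2126×R + 0.7152×G + 0.0722×B
L = 0.2126×0.412543 + 0.7152×0.230740 + 0.0722×0.158961
L ≈ 0.264209


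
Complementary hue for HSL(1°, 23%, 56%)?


Complement = opposite side of color wheel = hue + 180°
H' = (1 + 180) mod 360 = 181°
S and L unchanged.
= HSL(181°, 23%, 56%)


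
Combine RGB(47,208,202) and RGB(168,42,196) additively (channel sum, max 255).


Additive: each channel = min(255, C₁+C₂)
R: 47+168 = 215 → 215
G: 208+42 = 250 → 250
B: 202+196 = 398 → 255
= RGB(215, 250, 255)


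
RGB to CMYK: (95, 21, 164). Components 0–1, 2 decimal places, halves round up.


R'=95/255≈0.3725, G'=21/255≈0.0824, B'=164/255≈0.6431
K = 1 - max(R',G',B') = 1 - 164/255 = 91/255 = 0.35686… → 0.36
(1-R'-K)/(1-K) simplifies to (max-R)/max with max = 164:
C = (164-95)/164 = 69/164 = 0.42073… → 0.42
M = (164-21)/164 = 143/164 = 0.87195… → 0.87
Y = (164-164)/164 = 0/164 = 0 → 0.00
= CMYK(0.42, 0.87, 0.00, 0.36)


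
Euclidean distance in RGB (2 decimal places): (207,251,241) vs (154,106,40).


d = √[(R₁-R₂)² + (G₁-G₂)² + (B₁-B₂)²]
d = √[(207-154)² + (251-106)² + (241-40)²]
d = √[2809 + 21025 + 40401]
d = √64235
d ≈ 253.45


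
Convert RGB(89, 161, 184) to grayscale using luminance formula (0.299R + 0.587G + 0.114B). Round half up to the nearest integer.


Gray = 0.299×R + 0.587×G + 0.114×B
Gray = 0.299×89 + 0.587×161 + 0.114×184
Gray = 26.611 + 94.507 + 20.976
Gray = 142.094 → round half up → 142
Gray = 142


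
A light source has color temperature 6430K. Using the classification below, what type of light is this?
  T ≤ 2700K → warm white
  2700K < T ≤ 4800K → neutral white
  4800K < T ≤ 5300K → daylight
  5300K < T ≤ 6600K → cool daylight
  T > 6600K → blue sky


Temperature: 6430K
5300K < 6430K ≤ 6600K → cool daylight
Classification: cool daylight


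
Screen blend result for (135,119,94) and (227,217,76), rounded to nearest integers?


Screen: C = 255 - (255-A)×(255-B)/255, rounded to nearest integer
R: 255 - (255-135)×(255-227)/255 = 255 - 3360/255 ≈ 255 - 13.176 = 241.824 → 242
G: 255 - (255-119)×(255-217)/255 = 255 - 5168/255 ≈ 255 - 20.267 = 234.733 → 235
B: 255 - (255-94)×(255-76)/255 = 255 - 28819/255 ≈ 255 - 113.016 = 141.984 → 142
= RGB(242, 235, 142)


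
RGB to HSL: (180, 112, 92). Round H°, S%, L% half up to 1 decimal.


Normalize: R'=180/255≈0.7059, G'=112/255≈0.4392, B'=92/255≈0.3608
Max=180/255, Min=92/255, Δ=Max-Min=88/255
L = (Max+Min)/2 = (180+92)/510 = 272/510 = 0.53333… → L = 53.3%
L > 0.5 → S = Δ/(2-Max-Min) = 88/(510-180-92) = 88/238 = 0.36974… → S = 37.0%
(the 1/255 factors cancel in S and H, so raw channel differences can be used)
Max is R' → H = 60 × (((G-B)/Δ) mod 6) = 60 × (((112-92)/88) mod 6)
  20/88 = 0.2272…
  H = 60 × 0.2272… = 13.636…° → H = 13.6°
= HSL(13.6°, 37.0%, 53.3%)


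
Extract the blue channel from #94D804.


Color: #94D804
R = 94 = 148
G = D8 = 216
B = 04 = 4
Blue = 4


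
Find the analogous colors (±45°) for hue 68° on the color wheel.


Base hue: 68°
Left analog: (68 - 45) mod 360 = 23°
Right analog: (68 + 45) mod 360 = 113°
Analogous hues = 23° and 113°


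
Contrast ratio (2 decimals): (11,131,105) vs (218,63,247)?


Linearize each sRGB channel c=v/255: c/12.92 if c ≤ 0.04045 else ((c+0.055)/1.055)^2.4
L = 0.2126×R_lin + 0.7152×G_lin + 0.0722×B_lin
Color 1 (11,131,105):
  R=11: 11/255≈0.0431 > 0.04045 → ((0.0431+0.055)/1.055)^2.4 ≈ 0.00335
  G=131: 131/255≈0.5137 > 0.04045 → ((0.5137+0.055)/1.055)^2.4 ≈ 0.22697
  B=105: 105/255≈0.4118 > 0.04045 → ((0.4118+0.055)/1.055)^2.4 ≈ 0.14126
  L1 = 0.2126×0.00335 + 0.7152×0.22697 + 0.0722×0.14126 ≈ 0.17324
Color 2 (218,63,247):
  R=218: 218/255≈0.8549 > 0.04045 → ((0.8549+0.055)/1.055)^2.4 ≈ 0.70110
  G=63: 63/255≈0.2471 > 0.04045 → ((0.2471+0.055)/1.055)^2.4 ≈ 0.04971
  B=247: 247/255≈0.9686 > 0.04045 → ((0.9686+0.055)/1.055)^2.4 ≈ 0.93011
  L2 = 0.2126×0.70110 + 0.7152×0.04971 + 0.0722×0.93011 ≈ 0.25176
Lighter = 0.25176, Darker = 0.17324
Ratio = (L_lighter + 0.05) / (L_darker + 0.05)
Ratio = (0.25176 + 0.05) / (0.17324 + 0.05) = 0.30176 / 0.22324 ≈ 1.3517
Ratio ≈ 1.35:1


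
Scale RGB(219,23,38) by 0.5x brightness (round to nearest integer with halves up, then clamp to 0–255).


Multiply each channel by 0.5, round half up, clamp to [0, 255]
R: 219×0.5 = 109.5 → round → 110
G: 23×0.5 = 11.5 → round → 12
B: 38×0.5 = 19
= RGB(110, 12, 19)


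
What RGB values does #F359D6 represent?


F3 → 243 (R)
59 → 89 (G)
D6 → 214 (B)
= RGB(243, 89, 214)


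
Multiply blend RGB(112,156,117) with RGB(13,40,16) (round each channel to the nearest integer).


Multiply: C = A×B/255, rounded to nearest integer
R: 112×13/255 = 1456/255 ≈ 5.710 → 6
G: 156×40/255 = 6240/255 ≈ 24.471 → 24
B: 117×16/255 = 1872/255 ≈ 7.341 → 7
= RGB(6, 24, 7)


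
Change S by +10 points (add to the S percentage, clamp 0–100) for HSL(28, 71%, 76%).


Original S = 71%
Adjustment = +10 percentage points
New S = 71 + (10) = 81
Clamp to [0, 100] → 81
= HSL(28°, 81%, 76%)


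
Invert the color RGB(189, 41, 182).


Invert: (255-R, 255-G, 255-B)
R: 255-189 = 66
G: 255-41 = 214
B: 255-182 = 73
= RGB(66, 214, 73)


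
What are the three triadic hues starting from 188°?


Triadic: equally spaced at 120° intervals
H1 = 188°
H2 = (188 + 120) mod 360 = 308°
H3 = (188 + 240) mod 360 = 68°
Triadic = 188°, 308°, 68°


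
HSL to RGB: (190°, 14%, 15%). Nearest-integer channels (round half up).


H=190°, S=0.14, L=0.15
C = (1-|2L-1|)×S = (1-|-0.70|)×0.14 = 0.042
H' = H/60 = 190/60 ≈ 3.1667; X = C×(1-|H' mod 2 - 1|) = 0.035
m = L - C/2 = 0.15 - 0.021 = 0.129
Sector ⌊H'⌋ = 3 → (R',G',B') = (0.0, 0.035, 0.042)
RGB = ((R'+m)×255, (G'+m)×255, (B'+m)×255) = (32.895, 41.82, 43.605)
Round half up → RGB(33, 42, 44)


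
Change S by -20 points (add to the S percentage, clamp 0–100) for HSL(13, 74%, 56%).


Original S = 74%
Adjustment = -20 percentage points
New S = 74 + (-20) = 54
Clamp to [0, 100] → 54
= HSL(13°, 54%, 56%)


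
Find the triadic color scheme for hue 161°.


Triadic: equally spaced at 120° intervals
H1 = 161°
H2 = (161 + 120) mod 360 = 281°
H3 = (161 + 240) mod 360 = 41°
Triadic = 161°, 281°, 41°


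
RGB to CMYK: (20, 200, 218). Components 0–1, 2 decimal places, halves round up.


R'=20/255≈0.0784, G'=200/255≈0.7843, B'=218/255≈0.8549
K = 1 - max(R',G',B') = 1 - 218/255 = 37/255 = 0.14509… → 0.15
(1-R'-K)/(1-K) simplifies to (max-R)/max with max = 218:
C = (218-20)/218 = 198/218 = 0.90825… → 0.91
M = (218-200)/218 = 18/218 = 0.08256… → 0.08
Y = (218-218)/218 = 0/218 = 0 → 0.00
= CMYK(0.91, 0.08, 0.00, 0.15)


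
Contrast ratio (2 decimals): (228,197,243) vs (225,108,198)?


Linearize each sRGB channel c=v/255: c/12.92 if c ≤ 0.04045 else ((c+0.055)/1.055)^2.4
L = 0.2126×R_lin + 0.7152×G_lin + 0.0722×B_lin
Color 1 (228,197,243):
  R=228: 228/255≈0.8941 > 0.04045 → ((0.8941+0.055)/1.055)^2.4 ≈ 0.77582
  G=197: 197/255≈0.7725 > 0.04045 → ((0.7725+0.055)/1.055)^2.4 ≈ 0.55834
  B=243: 243/255≈0.9529 > 0.04045 → ((0.9529+0.055)/1.055)^2.4 ≈ 0.89627
  L1 = 0.2126×0.77582 + 0.7152×0.55834 + 0.0722×0.89627 ≈ 0.62898
Color 2 (225,108,198):
  R=225: 225/255≈0.8824 > 0.04045 → ((0.8824+0.055)/1.055)^2.4 ≈ 0.75294
  G=108: 108/255≈0.4235 > 0.04045 → ((0.4235+0.055)/1.055)^2.4 ≈ 0.14996
  B=198: 198/255≈0.7765 > 0.04045 → ((0.7765+0.055)/1.055)^2.4 ≈ 0.56471
  L2 = 0.2126×0.75294 + 0.7152×0.14996 + 0.0722×0.56471 ≈ 0.30810
Lighter = 0.62898, Darker = 0.30810
Ratio = (L_lighter + 0.05) / (L_darker + 0.05)
Ratio = (0.62898 + 0.05) / (0.30810 + 0.05) = 0.67898 / 0.35810 ≈ 1.8961
Ratio ≈ 1.90:1


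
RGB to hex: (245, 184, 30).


R = 245 → F5 (hex)
G = 184 → B8 (hex)
B = 30 → 1E (hex)
Hex = #F5B81E


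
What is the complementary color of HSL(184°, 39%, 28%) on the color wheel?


Complement = opposite side of color wheel = hue + 180°
H' = (184 + 180) mod 360 = 4°
S and L unchanged.
= HSL(4°, 39%, 28%)


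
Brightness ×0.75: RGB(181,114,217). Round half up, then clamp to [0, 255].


Multiply each channel by 0.75, round half up, clamp to [0, 255]
R: 181×0.75 = 135.75 → round → 136
G: 114×0.75 = 85.5 → round → 86
B: 217×0.75 = 162.75 → round → 163
= RGB(136, 86, 163)


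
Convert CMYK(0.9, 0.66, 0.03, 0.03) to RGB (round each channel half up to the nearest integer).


R = 255 × (1-C) × (1-K) = 255 × 0.10 × 0.97 = 24.735 → 25
G = 255 × (1-M) × (1-K) = 255 × 0.34 × 0.97 = 84.099 → 84
B = 255 × (1-Y) × (1-K) = 255 × 0.97 × 0.97 = 239.9295 → 240
= RGB(25, 84, 240)


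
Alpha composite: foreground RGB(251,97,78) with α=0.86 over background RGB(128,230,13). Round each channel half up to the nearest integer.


C = α×F + (1-α)×B, with 1-α = 0.14
R: 0.86×251 + 0.14×128 = 215.86 + 17.92 = 233.78 → 234
G: 0.86×97 + 0.14×230 = 83.42 + 32.20 = 115.62 → 116
B: 0.86×78 + 0.14×13 = 67.08 + 1.82 = 68.90 → 69
= RGB(234, 116, 69)


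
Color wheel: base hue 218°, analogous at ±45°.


Base hue: 218°
Left analog: (218 - 45) mod 360 = 173°
Right analog: (218 + 45) mod 360 = 263°
Analogous hues = 173° and 263°


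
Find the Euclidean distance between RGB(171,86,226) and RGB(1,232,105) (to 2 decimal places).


d = √[(R₁-R₂)² + (G₁-G₂)² + (B₁-B₂)²]
d = √[(171-1)² + (86-232)² + (226-105)²]
d = √[28900 + 21316 + 14641]
d = √64857
d ≈ 254.67


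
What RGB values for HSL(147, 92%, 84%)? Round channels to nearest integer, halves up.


H=147°, S=0.92, L=0.84
C = (1-|2L-1|)×S = (1-|0.68|)×0.92 = 0.2944
H' = H/60 = 147/60 ≈ 2.4500; X = C×(1-|H' mod 2 - 1|) = 0.13248
m = L - C/2 = 0.84 - 0.1472 = 0.6928
Sector ⌊H'⌋ = 2 → (R',G',B') = (0.0, 0.2944, 0.13248)
RGB = ((R'+m)×255, (G'+m)×255, (B'+m)×255) = (176.664, 251.736, 210.4464)
Round half up → RGB(177, 252, 210)


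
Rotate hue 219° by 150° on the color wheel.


New hue = (H + rotation) mod 360
New hue = (219 + 150) mod 360
= 369 mod 360
= 9°


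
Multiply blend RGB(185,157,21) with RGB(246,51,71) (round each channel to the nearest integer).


Multiply: C = A×B/255, rounded to nearest integer
R: 185×246/255 = 45510/255 ≈ 178.471 → 178
G: 157×51/255 = 8007/255 ≈ 31.400 → 31
B: 21×71/255 = 1491/255 ≈ 5.847 → 6
= RGB(178, 31, 6)


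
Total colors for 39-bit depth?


Colors = 2^bits = 2^39
= 549,755,813,888 colors


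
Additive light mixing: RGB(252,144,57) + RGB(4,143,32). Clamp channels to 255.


Additive: each channel = min(255, C₁+C₂)
R: 252+4 = 256 → 255
G: 144+143 = 287 → 255
B: 57+32 = 89 → 89
= RGB(255, 255, 89)


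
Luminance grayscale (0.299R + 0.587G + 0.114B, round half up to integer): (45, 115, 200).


Gray = 0.299×R + 0.587×G + 0.114×B
Gray = 0.299×45 + 0.587×115 + 0.114×200
Gray = 13.455 + 67.505 + 22.800
Gray = 103.760 → round half up → 104
Gray = 104


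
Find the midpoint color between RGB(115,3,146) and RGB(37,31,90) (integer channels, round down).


Midpoint: each channel = ⌊(C₁+C₂)/2⌋
R: ⌊(115+37)/2⌋ = 76
G: ⌊(3+31)/2⌋ = 17
B: ⌊(146+90)/2⌋ = 118
= RGB(76, 17, 118)


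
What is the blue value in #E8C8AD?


Color: #E8C8AD
R = E8 = 232
G = C8 = 200
B = AD = 173
Blue = 173


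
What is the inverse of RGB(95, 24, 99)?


Invert: (255-R, 255-G, 255-B)
R: 255-95 = 160
G: 255-24 = 231
B: 255-99 = 156
= RGB(160, 231, 156)


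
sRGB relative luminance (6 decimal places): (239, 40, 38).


Linearize each channel (sRGB transfer function): c = v/255; c_lin = c/12.92 if c ≤ 0.04045, else ((c+0.055)/1.055)^2.4
  R: 239/255 ≈ 0.937255 > 0.04045 → ((0.937255+0.055)/1.055)^2.4 ≈ 0.863157
  G: 40/255 ≈ 0.156863 > 0.04045 → ((0.156863+0.055)/1.055)^2.4 ≈ 0.021219
  B: 38/255 ≈ 0.149020 > 0.04045 → ((0.149020+0.055)/1.055)^2.4 ≈ 0.019382
R_lin = 0.863157, G_lin = 0.021219, B_lin = 0.019382
L = 0.2126×R + 0.7152×G + 0.0722×B
L = 0.2126×0.863157 + 0.7152×0.021219 + 0.0722×0.019382
L ≈ 0.200082


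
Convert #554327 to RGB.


55 → 85 (R)
43 → 67 (G)
27 → 39 (B)
= RGB(85, 67, 39)


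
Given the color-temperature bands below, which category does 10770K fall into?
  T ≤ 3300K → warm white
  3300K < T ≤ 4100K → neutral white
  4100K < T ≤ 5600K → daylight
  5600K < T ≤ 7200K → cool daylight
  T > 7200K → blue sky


Temperature: 10770K
10770K > 7200K → blue sky
Classification: blue sky


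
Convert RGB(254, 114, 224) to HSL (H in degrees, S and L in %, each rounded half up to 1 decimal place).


Normalize: R'=254/255≈0.9961, G'=114/255≈0.4471, B'=224/255≈0.8784
Max=254/255, Min=114/255, Δ=Max-Min=140/255
L = (Max+Min)/2 = (254+114)/510 = 368/510 = 0.72156… → L = 72.2%
L > 0.5 → S = Δ/(2-Max-Min) = 140/(510-254-114) = 140/142 = 0.98591… → S = 98.6%
(the 1/255 factors cancel in S and H, so raw channel differences can be used)
Max is R' → H = 60 × (((G-B)/Δ) mod 6) = 60 × (((114-224)/140) mod 6)
  (-110)/140 = -0.7857…; negative, so add 6 → 5.2142…
  H = 60 × 5.2142… = 312.857…° → H = 312.9°
= HSL(312.9°, 98.6%, 72.2%)


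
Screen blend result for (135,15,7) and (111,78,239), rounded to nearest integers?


Screen: C = 255 - (255-A)×(255-B)/255, rounded to nearest integer
R: 255 - (255-135)×(255-111)/255 = 255 - 17280/255 ≈ 255 - 67.765 = 187.235 → 187
G: 255 - (255-15)×(255-78)/255 = 255 - 42480/255 ≈ 255 - 166.588 = 88.412 → 88
B: 255 - (255-7)×(255-239)/255 = 255 - 3968/255 ≈ 255 - 15.561 = 239.439 → 239
= RGB(187, 88, 239)


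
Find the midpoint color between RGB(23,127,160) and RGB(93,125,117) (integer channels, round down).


Midpoint: each channel = ⌊(C₁+C₂)/2⌋
R: ⌊(23+93)/2⌋ = 58
G: ⌊(127+125)/2⌋ = 126
B: ⌊(160+117)/2⌋ = 138
= RGB(58, 126, 138)


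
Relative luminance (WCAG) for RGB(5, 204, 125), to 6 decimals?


Linearize each channel (sRGB transfer function): c = v/255; c_lin = c/12.92 if c ≤ 0.04045, else ((c+0.055)/1.055)^2.4
  R: 5/255 ≈ 0.019608 ≤ 0.04045 → 0.019608/12.92 ≈ 0.001518
  G: 204/255 ≈ 0.800000 > 0.04045 → ((0.800000+0.055)/1.055)^2.4 ≈ 0.603827
  B: 125/255 ≈ 0.490196 > 0.04045 → ((0.490196+0.055)/1.055)^2.4 ≈ 0.205079
R_lin = 0.001518, G_lin = 0.603827, B_lin = 0.205079
L = 0.2126×R + 0.7152×G + 0.0722×B
L = 0.2126×0.001518 + 0.7152×0.603827 + 0.0722×0.205079
L ≈ 0.446987


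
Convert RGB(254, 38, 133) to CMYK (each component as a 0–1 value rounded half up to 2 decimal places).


R'=254/255≈0.9961, G'=38/255≈0.1490, B'=133/255≈0.5216
K = 1 - max(R',G',B') = 1 - 254/255 = 1/255 = 0.00392… → 0.00
(1-R'-K)/(1-K) simplifies to (max-R)/max with max = 254:
C = (254-254)/254 = 0/254 = 0 → 0.00
M = (254-38)/254 = 216/254 = 0.85039… → 0.85
Y = (254-133)/254 = 121/254 = 0.47637… → 0.48
= CMYK(0.00, 0.85, 0.48, 0.00)


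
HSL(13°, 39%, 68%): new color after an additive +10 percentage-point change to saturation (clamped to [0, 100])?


Original S = 39%
Adjustment = +10 percentage points
New S = 39 + (10) = 49
Clamp to [0, 100] → 49
= HSL(13°, 49%, 68%)


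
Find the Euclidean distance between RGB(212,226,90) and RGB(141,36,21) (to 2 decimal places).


d = √[(R₁-R₂)² + (G₁-G₂)² + (B₁-B₂)²]
d = √[(212-141)² + (226-36)² + (90-21)²]
d = √[5041 + 36100 + 4761]
d = √45902
d ≈ 214.25


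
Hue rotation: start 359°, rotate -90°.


New hue = (H + rotation) mod 360
New hue = (359 -90) mod 360
= 269 mod 360
= 269°


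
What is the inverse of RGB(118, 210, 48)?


Invert: (255-R, 255-G, 255-B)
R: 255-118 = 137
G: 255-210 = 45
B: 255-48 = 207
= RGB(137, 45, 207)


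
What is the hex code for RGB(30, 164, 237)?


R = 30 → 1E (hex)
G = 164 → A4 (hex)
B = 237 → ED (hex)
Hex = #1EA4ED


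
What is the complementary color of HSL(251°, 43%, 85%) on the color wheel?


Complement = opposite side of color wheel = hue + 180°
H' = (251 + 180) mod 360 = 71°
S and L unchanged.
= HSL(71°, 43%, 85%)


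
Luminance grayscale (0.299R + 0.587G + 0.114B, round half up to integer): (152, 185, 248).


Gray = 0.299×R + 0.587×G + 0.114×B
Gray = 0.299×152 + 0.587×185 + 0.114×248
Gray = 45.448 + 108.595 + 28.272
Gray = 182.315 → round half up → 182
Gray = 182


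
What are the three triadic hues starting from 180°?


Triadic: equally spaced at 120° intervals
H1 = 180°
H2 = (180 + 120) mod 360 = 300°
H3 = (180 + 240) mod 360 = 60°
Triadic = 180°, 300°, 60°


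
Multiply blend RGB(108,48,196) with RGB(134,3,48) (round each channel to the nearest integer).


Multiply: C = A×B/255, rounded to nearest integer
R: 108×134/255 = 14472/255 ≈ 56.753 → 57
G: 48×3/255 = 144/255 ≈ 0.565 → 1
B: 196×48/255 = 9408/255 ≈ 36.894 → 37
= RGB(57, 1, 37)


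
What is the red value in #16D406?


Color: #16D406
R = 16 = 22
G = D4 = 212
B = 06 = 6
Red = 22


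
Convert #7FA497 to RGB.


7F → 127 (R)
A4 → 164 (G)
97 → 151 (B)
= RGB(127, 164, 151)


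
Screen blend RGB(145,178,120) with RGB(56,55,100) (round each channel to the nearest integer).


Screen: C = 255 - (255-A)×(255-B)/255, rounded to nearest integer
R: 255 - (255-145)×(255-56)/255 = 255 - 21890/255 ≈ 255 - 85.843 = 169.157 → 169
G: 255 - (255-178)×(255-55)/255 = 255 - 15400/255 ≈ 255 - 60.392 = 194.608 → 195
B: 255 - (255-120)×(255-100)/255 = 255 - 20925/255 ≈ 255 - 82.059 = 172.941 → 173
= RGB(169, 195, 173)


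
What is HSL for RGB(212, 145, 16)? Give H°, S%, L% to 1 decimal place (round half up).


Normalize: R'=212/255≈0.8314, G'=145/255≈0.5686, B'=16/255≈0.0627
Max=212/255, Min=16/255, Δ=Max-Min=196/255
L = (Max+Min)/2 = (212+16)/510 = 228/510 = 0.44705… → L = 44.7%
L ≤ 0.5 → S = Δ/(Max+Min) = 196/(212+16) = 196/228 = 0.85964… → S = 86.0%
(the 1/255 factors cancel in S and H, so raw channel differences can be used)
Max is R' → H = 60 × (((G-B)/Δ) mod 6) = 60 × (((145-16)/196) mod 6)
  129/196 = 0.6581…
  H = 60 × 0.6581… = 39.489…° → H = 39.5°
= HSL(39.5°, 86.0%, 44.7%)


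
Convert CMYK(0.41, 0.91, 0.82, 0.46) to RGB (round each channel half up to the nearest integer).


R = 255 × (1-C) × (1-K) = 255 × 0.59 × 0.54 = 81.243 → 81
G = 255 × (1-M) × (1-K) = 255 × 0.09 × 0.54 = 12.393 → 12
B = 255 × (1-Y) × (1-K) = 255 × 0.18 × 0.54 = 24.786 → 25
= RGB(81, 12, 25)


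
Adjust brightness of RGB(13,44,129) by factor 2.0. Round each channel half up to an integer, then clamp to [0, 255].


Multiply each channel by 2.0, round half up, clamp to [0, 255]
R: 13×2.0 = 26
G: 44×2.0 = 88
B: 129×2.0 = 258 → clamp → 255
= RGB(26, 88, 255)


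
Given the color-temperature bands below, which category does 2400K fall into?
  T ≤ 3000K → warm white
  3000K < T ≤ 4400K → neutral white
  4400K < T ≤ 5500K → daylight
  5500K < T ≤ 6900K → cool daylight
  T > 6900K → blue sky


Temperature: 2400K
2400K ≤ 3000K → warm white
Classification: warm white


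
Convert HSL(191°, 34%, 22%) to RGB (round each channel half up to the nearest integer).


H=191°, S=0.34, L=0.22
C = (1-|2L-1|)×S = (1-|-0.56|)×0.34 = 0.1496
H' = H/60 = 191/60 ≈ 3.1833; X = C×(1-|H' mod 2 - 1|) ≈ 0.1222
m = L - C/2 = 0.22 - 0.0748 = 0.1452
Sector ⌊H'⌋ = 3 → (R',G',B') = (0.0, ≈0.1222, 0.1496)
RGB = ((R'+m)×255, (G'+m)×255, (B'+m)×255) = (37.026, 68.1802, 75.174)
Round half up → RGB(37, 68, 75)


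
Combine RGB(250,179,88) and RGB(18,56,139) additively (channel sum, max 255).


Additive: each channel = min(255, C₁+C₂)
R: 250+18 = 268 → 255
G: 179+56 = 235 → 235
B: 88+139 = 227 → 227
= RGB(255, 235, 227)


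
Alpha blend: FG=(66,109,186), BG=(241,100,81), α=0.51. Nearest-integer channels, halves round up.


C = α×F + (1-α)×B, with 1-α = 0.49
R: 0.51×66 + 0.49×241 = 33.66 + 118.09 = 151.75 → 152
G: 0.51×109 + 0.49×100 = 55.59 + 49.00 = 104.59 → 105
B: 0.51×186 + 0.49×81 = 94.86 + 39.69 = 134.55 → 135
= RGB(152, 105, 135)


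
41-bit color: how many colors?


Colors = 2^bits = 2^41
= 2,199,023,255,552 colors


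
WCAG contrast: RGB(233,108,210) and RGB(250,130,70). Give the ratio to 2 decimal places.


Linearize each sRGB channel c=v/255: c/12.92 if c ≤ 0.04045 else ((c+0.055)/1.055)^2.4
L = 0.2126×R_lin + 0.7152×G_lin + 0.0722×B_lin
Color 1 (233,108,210):
  R=233: 233/255≈0.9137 > 0.04045 → ((0.9137+0.055)/1.055)^2.4 ≈ 0.81485
  G=108: 108/255≈0.4235 > 0.04045 → ((0.4235+0.055)/1.055)^2.4 ≈ 0.14996
  B=210: 210/255≈0.8235 > 0.04045 → ((0.8235+0.055)/1.055)^2.4 ≈ 0.64448
  L1 = 0.2126×0.81485 + 0.7152×0.14996 + 0.0722×0.64448 ≈ 0.32702
Color 2 (250,130,70):
  R=250: 250/255≈0.9804 > 0.04045 → ((0.9804+0.055)/1.055)^2.4 ≈ 0.95597
  G=130: 130/255≈0.5098 > 0.04045 → ((0.5098+0.055)/1.055)^2.4 ≈ 0.22323
  B=70: 70/255≈0.2745 > 0.04045 → ((0.2745+0.055)/1.055)^2.4 ≈ 0.06125
  L2 = 0.2126×0.95597 + 0.7152×0.22323 + 0.0722×0.06125 ≈ 0.36731
Lighter = 0.36731, Darker = 0.32702
Ratio = (L_lighter + 0.05) / (L_darker + 0.05)
Ratio = (0.36731 + 0.05) / (0.32702 + 0.05) = 0.41731 / 0.37702 ≈ 1.1069
Ratio ≈ 1.11:1


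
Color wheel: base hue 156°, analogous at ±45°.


Base hue: 156°
Left analog: (156 - 45) mod 360 = 111°
Right analog: (156 + 45) mod 360 = 201°
Analogous hues = 111° and 201°


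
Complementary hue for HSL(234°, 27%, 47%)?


Complement = opposite side of color wheel = hue + 180°
H' = (234 + 180) mod 360 = 54°
S and L unchanged.
= HSL(54°, 27%, 47%)


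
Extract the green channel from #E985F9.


Color: #E985F9
R = E9 = 233
G = 85 = 133
B = F9 = 249
Green = 133


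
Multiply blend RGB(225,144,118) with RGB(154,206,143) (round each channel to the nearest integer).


Multiply: C = A×B/255, rounded to nearest integer
R: 225×154/255 = 34650/255 ≈ 135.882 → 136
G: 144×206/255 = 29664/255 ≈ 116.329 → 116
B: 118×143/255 = 16874/255 ≈ 66.173 → 66
= RGB(136, 116, 66)


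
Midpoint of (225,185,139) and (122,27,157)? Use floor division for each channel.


Midpoint: each channel = ⌊(C₁+C₂)/2⌋
R: ⌊(225+122)/2⌋ = 173
G: ⌊(185+27)/2⌋ = 106
B: ⌊(139+157)/2⌋ = 148
= RGB(173, 106, 148)


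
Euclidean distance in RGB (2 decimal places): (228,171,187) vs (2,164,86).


d = √[(R₁-R₂)² + (G₁-G₂)² + (B₁-B₂)²]
d = √[(228-2)² + (171-164)² + (187-86)²]
d = √[51076 + 49 + 10201]
d = √61326
d ≈ 247.64


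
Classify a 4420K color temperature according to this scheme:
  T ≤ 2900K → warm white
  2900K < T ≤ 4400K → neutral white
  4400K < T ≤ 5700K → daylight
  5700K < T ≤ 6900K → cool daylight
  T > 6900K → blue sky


Temperature: 4420K
4400K < 4420K ≤ 5700K → daylight
Classification: daylight


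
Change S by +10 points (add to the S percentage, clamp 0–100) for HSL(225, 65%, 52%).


Original S = 65%
Adjustment = +10 percentage points
New S = 65 + (10) = 75
Clamp to [0, 100] → 75
= HSL(225°, 75%, 52%)


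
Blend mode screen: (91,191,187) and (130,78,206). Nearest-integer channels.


Screen: C = 255 - (255-A)×(255-B)/255, rounded to nearest integer
R: 255 - (255-91)×(255-130)/255 = 255 - 20500/255 ≈ 255 - 80.392 = 174.608 → 175
G: 255 - (255-191)×(255-78)/255 = 255 - 11328/255 ≈ 255 - 44.424 = 210.576 → 211
B: 255 - (255-187)×(255-206)/255 = 255 - 3332/255 ≈ 255 - 13.067 = 241.933 → 242
= RGB(175, 211, 242)


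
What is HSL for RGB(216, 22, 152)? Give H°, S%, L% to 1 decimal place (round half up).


Normalize: R'=216/255≈0.8471, G'=22/255≈0.0863, B'=152/255≈0.5961
Max=216/255, Min=22/255, Δ=Max-Min=194/255
L = (Max+Min)/2 = (216+22)/510 = 238/510 = 0.46666… → L = 46.7%
L ≤ 0.5 → S = Δ/(Max+Min) = 194/(216+22) = 194/238 = 0.81512… → S = 81.5%
(the 1/255 factors cancel in S and H, so raw channel differences can be used)
Max is R' → H = 60 × (((G-B)/Δ) mod 6) = 60 × (((22-152)/194) mod 6)
  (-130)/194 = -0.6701…; negative, so add 6 → 5.3298…
  H = 60 × 5.3298… = 319.793…° → H = 319.8°
= HSL(319.8°, 81.5%, 46.7%)


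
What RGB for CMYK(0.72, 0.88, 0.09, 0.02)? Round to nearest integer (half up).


R = 255 × (1-C) × (1-K) = 255 × 0.28 × 0.98 = 69.972 → 70
G = 255 × (1-M) × (1-K) = 255 × 0.12 × 0.98 = 29.988 → 30
B = 255 × (1-Y) × (1-K) = 255 × 0.91 × 0.98 = 227.409 → 227
= RGB(70, 30, 227)


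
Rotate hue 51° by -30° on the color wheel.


New hue = (H + rotation) mod 360
New hue = (51 -30) mod 360
= 21 mod 360
= 21°


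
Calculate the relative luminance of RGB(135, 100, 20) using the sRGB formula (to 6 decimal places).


Linearize each channel (sRGB transfer function): c = v/255; c_lin = c/12.92 if c ≤ 0.04045, else ((c+0.055)/1.055)^2.4
  R: 135/255 ≈ 0.529412 > 0.04045 → ((0.529412+0.055)/1.055)^2.4 ≈ 0.242281
  G: 100/255 ≈ 0.392157 > 0.04045 → ((0.392157+0.055)/1.055)^2.4 ≈ 0.127438
  B: 20/255 ≈ 0.078431 > 0.04045 → ((0.078431+0.055)/1.055)^2.4 ≈ 0.006995
R_lin = 0.242281, G_lin = 0.127438, B_lin = 0.006995
L = 0.2126×R + 0.7152×G + 0.0722×B
L = 0.2126×0.242281 + 0.7152×0.127438 + 0.0722×0.006995
L ≈ 0.143157


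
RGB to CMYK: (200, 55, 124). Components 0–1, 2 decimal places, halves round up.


R'=200/255≈0.7843, G'=55/255≈0.2157, B'=124/255≈0.4863
K = 1 - max(R',G',B') = 1 - 200/255 = 55/255 = 0.21568… → 0.22
(1-R'-K)/(1-K) simplifies to (max-R)/max with max = 200:
C = (200-200)/200 = 0/200 = 0 → 0.00
M = (200-55)/200 = 145/200 = 0.725 → 0.73
Y = (200-124)/200 = 76/200 = 0.38 → 0.38
= CMYK(0.00, 0.73, 0.38, 0.22)


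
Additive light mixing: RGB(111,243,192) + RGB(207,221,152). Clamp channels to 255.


Additive: each channel = min(255, C₁+C₂)
R: 111+207 = 318 → 255
G: 243+221 = 464 → 255
B: 192+152 = 344 → 255
= RGB(255, 255, 255)


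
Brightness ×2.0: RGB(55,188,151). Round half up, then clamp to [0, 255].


Multiply each channel by 2.0, round half up, clamp to [0, 255]
R: 55×2.0 = 110
G: 188×2.0 = 376 → clamp → 255
B: 151×2.0 = 302 → clamp → 255
= RGB(110, 255, 255)


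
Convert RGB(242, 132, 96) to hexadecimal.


R = 242 → F2 (hex)
G = 132 → 84 (hex)
B = 96 → 60 (hex)
Hex = #F28460


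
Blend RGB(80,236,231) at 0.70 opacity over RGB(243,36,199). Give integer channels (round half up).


C = α×F + (1-α)×B, with 1-α = 0.30
R: 0.70×80 + 0.30×243 = 56.00 + 72.90 = 128.90 → 129
G: 0.70×236 + 0.30×36 = 165.20 + 10.80 = 176.00 → 176
B: 0.70×231 + 0.30×199 = 161.70 + 59.70 = 221.40 → 221
= RGB(129, 176, 221)


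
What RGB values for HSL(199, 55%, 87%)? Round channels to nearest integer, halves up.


H=199°, S=0.55, L=0.87
C = (1-|2L-1|)×S = (1-|0.74|)×0.55 = 0.143
H' = H/60 = 199/60 ≈ 3.3167; X = C×(1-|H' mod 2 - 1|) ≈ 0.0977
m = L - C/2 = 0.87 - 0.0715 = 0.7985
Sector ⌊H'⌋ = 3 → (R',G',B') = (0.0, ≈0.0977, 0.143)
RGB = ((R'+m)×255, (G'+m)×255, (B'+m)×255) = (203.6175, 228.53525, 240.0825)
Round half up → RGB(204, 229, 240)


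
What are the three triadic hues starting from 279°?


Triadic: equally spaced at 120° intervals
H1 = 279°
H2 = (279 + 120) mod 360 = 39°
H3 = (279 + 240) mod 360 = 159°
Triadic = 279°, 39°, 159°


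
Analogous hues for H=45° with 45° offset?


Base hue: 45°
Left analog: (45 - 45) mod 360 = 0°
Right analog: (45 + 45) mod 360 = 90°
Analogous hues = 0° and 90°


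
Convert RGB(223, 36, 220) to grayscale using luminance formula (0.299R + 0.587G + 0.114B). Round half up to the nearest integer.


Gray = 0.299×R + 0.587×G + 0.114×B
Gray = 0.299×223 + 0.587×36 + 0.114×220
Gray = 66.677 + 21.132 + 25.080
Gray = 112.889 → round half up → 113
Gray = 113


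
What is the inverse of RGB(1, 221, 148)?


Invert: (255-R, 255-G, 255-B)
R: 255-1 = 254
G: 255-221 = 34
B: 255-148 = 107
= RGB(254, 34, 107)


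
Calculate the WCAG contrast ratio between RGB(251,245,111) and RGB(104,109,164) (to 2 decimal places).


Linearize each sRGB channel c=v/255: c/12.92 if c ≤ 0.04045 else ((c+0.055)/1.055)^2.4
L = 0.2126×R_lin + 0.7152×G_lin + 0.0722×B_lin
Color 1 (251,245,111):
  R=251: 251/255≈0.9843 > 0.04045 → ((0.9843+0.055)/1.055)^2.4 ≈ 0.96469
  G=245: 245/255≈0.9608 > 0.04045 → ((0.9608+0.055)/1.055)^2.4 ≈ 0.91310
  B=111: 111/255≈0.4353 > 0.04045 → ((0.4353+0.055)/1.055)^2.4 ≈ 0.15896
  L1 = 0.2126×0.96469 + 0.7152×0.91310 + 0.0722×0.15896 ≈ 0.86962
Color 2 (104,109,164):
  R=104: 104/255≈0.4078 > 0.04045 → ((0.4078+0.055)/1.055)^2.4 ≈ 0.13843
  G=109: 109/255≈0.4275 > 0.04045 → ((0.4275+0.055)/1.055)^2.4 ≈ 0.15293
  B=164: 164/255≈0.6431 > 0.04045 → ((0.6431+0.055)/1.055)^2.4 ≈ 0.37124
  L2 = 0.2126×0.13843 + 0.7152×0.15293 + 0.0722×0.37124 ≈ 0.16561
Lighter = 0.86962, Darker = 0.16561
Ratio = (L_lighter + 0.05) / (L_darker + 0.05)
Ratio = (0.86962 + 0.05) / (0.16561 + 0.05) = 0.91962 / 0.21561 ≈ 4.2653
Ratio ≈ 4.27:1


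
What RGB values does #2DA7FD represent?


2D → 45 (R)
A7 → 167 (G)
FD → 253 (B)
= RGB(45, 167, 253)


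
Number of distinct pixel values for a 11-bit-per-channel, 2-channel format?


Total bits = 11 bits/channel × 2 channels = 22 bits
Distinct pixel values = 2^22
= 4,194,304 pixel values


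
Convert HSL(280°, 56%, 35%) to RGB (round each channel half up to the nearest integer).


H=280°, S=0.56, L=0.35
C = (1-|2L-1|)×S = (1-|-0.30|)×0.56 = 0.392
H' = H/60 = 280/60 ≈ 4.6667; X = C×(1-|H' mod 2 - 1|) ≈ 0.2613
m = L - C/2 = 0.35 - 0.196 = 0.154
Sector ⌊H'⌋ = 4 → (R',G',B') = (≈0.2613, 0.0, 0.392)
RGB = ((R'+m)×255, (G'+m)×255, (B'+m)×255) = (105.91, 39.27, 139.23)
Round half up → RGB(106, 39, 139)


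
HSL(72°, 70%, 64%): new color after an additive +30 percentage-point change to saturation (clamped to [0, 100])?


Original S = 70%
Adjustment = +30 percentage points
New S = 70 + (30) = 100
Clamp to [0, 100] → 100
= HSL(72°, 100%, 64%)
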